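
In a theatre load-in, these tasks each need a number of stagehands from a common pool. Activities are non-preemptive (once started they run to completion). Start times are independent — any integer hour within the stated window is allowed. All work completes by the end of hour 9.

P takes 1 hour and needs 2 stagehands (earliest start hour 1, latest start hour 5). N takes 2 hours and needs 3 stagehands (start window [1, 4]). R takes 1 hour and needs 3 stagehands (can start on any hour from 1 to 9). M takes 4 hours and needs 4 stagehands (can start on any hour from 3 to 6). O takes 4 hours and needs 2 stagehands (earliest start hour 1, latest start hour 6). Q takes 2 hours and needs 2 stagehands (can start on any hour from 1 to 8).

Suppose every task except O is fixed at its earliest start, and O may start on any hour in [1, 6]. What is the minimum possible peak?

O@1: h1:12  h2:7  h3:6  h4:6  h5:4  h6:4  h7:0  h8:0  h9:0 → peak 12
O@2: h1:10  h2:7  h3:6  h4:6  h5:6  h6:4  h7:0  h8:0  h9:0 → peak 10
O@3: h1:10  h2:5  h3:6  h4:6  h5:6  h6:6  h7:0  h8:0  h9:0 → peak 10
O@4: h1:10  h2:5  h3:4  h4:6  h5:6  h6:6  h7:2  h8:0  h9:0 → peak 10
O@5: h1:10  h2:5  h3:4  h4:4  h5:6  h6:6  h7:2  h8:2  h9:0 → peak 10
O@6: h1:10  h2:5  h3:4  h4:4  h5:4  h6:6  h7:2  h8:2  h9:2 → peak 10
Best is O@2, peak 10.

10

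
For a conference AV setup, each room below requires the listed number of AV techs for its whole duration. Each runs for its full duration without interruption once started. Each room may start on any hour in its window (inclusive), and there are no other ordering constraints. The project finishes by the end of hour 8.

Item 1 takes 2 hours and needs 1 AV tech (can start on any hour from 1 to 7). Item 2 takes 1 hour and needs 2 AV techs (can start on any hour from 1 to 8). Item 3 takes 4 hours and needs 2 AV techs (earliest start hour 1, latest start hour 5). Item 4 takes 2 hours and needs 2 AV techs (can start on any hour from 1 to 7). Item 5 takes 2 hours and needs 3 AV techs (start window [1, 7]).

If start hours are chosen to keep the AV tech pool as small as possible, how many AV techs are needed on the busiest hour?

Early-start (Item 1@1, Item 2@1, Item 3@1, Item 4@1, Item 5@1) gives peak 10: h1:10  h2:8  h3:2  h4:2  h5:0  h6:0  h7:0  h8:0.
Shift Item 3→2, Item 4→3, Item 5→6.
Schedule Item 1@1, Item 2@1, Item 3@2, Item 4@3, Item 5@6: h1:3  h2:3  h3:4  h4:4  h5:2  h6:3  h7:3  h8:0 — peak 4.

4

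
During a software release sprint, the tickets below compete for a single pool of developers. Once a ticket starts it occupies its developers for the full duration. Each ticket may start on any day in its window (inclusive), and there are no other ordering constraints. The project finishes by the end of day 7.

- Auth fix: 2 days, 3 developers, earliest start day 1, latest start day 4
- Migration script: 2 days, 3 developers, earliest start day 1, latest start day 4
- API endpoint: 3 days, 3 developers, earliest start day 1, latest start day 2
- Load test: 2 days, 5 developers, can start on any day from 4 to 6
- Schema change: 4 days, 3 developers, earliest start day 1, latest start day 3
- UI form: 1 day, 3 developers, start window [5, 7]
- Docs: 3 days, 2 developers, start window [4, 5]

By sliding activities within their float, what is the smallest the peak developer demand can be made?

9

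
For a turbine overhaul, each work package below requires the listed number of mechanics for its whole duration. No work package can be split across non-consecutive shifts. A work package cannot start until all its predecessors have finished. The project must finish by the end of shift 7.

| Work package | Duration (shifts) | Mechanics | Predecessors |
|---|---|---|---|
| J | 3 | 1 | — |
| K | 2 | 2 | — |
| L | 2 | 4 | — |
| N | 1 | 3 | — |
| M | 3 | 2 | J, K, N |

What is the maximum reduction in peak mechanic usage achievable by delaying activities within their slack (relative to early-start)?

5

Early-start peak: s1:10  s2:7  s3:1  s4:2  s5:2  s6:2  s7:0 ⇒ 10.
Leveled (J@1, K@3, L@1, N@4, M@5): s1:5  s2:5  s3:3  s4:5  s5:2  s6:2  s7:2 ⇒ 5.
Reduction 10 − 5 = 5.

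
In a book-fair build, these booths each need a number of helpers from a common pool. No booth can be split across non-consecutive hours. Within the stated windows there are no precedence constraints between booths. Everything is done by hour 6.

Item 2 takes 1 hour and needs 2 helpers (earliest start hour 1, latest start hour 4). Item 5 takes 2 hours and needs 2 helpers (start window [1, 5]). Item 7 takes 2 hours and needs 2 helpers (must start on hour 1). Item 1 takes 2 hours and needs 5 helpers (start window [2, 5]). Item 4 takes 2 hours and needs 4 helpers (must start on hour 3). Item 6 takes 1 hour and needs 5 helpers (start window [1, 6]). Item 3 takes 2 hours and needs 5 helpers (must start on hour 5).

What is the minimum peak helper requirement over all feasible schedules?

Early-start (Item 2@1, Item 5@1, Item 7@1, Item 1@2, Item 4@3, Item 6@1, Item 3@5) gives peak 11: h1:11  h2:9  h3:9  h4:4  h5:5  h6:5.
Shift Item 6→4.
Schedule Item 2@1, Item 5@1, Item 7@1, Item 1@2, Item 4@3, Item 6@4, Item 3@5: h1:6  h2:9  h3:9  h4:9  h5:5  h6:5 — peak 9.

9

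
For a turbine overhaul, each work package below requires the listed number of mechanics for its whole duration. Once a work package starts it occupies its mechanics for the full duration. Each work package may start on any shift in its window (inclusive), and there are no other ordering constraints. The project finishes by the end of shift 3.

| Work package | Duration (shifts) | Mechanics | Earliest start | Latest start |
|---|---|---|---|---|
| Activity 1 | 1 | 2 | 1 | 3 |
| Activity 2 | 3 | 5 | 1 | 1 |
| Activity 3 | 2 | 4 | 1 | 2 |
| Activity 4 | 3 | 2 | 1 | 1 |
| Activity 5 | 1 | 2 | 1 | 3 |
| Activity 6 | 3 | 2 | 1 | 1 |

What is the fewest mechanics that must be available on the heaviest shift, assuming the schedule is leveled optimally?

13

Early-start (Activity 1@1, Activity 2@1, Activity 3@1, Activity 4@1, Activity 5@1, Activity 6@1) gives peak 17: s1:17  s2:13  s3:9.
Shift Activity 3→2.
Schedule Activity 1@1, Activity 2@1, Activity 3@2, Activity 4@1, Activity 5@1, Activity 6@1: s1:13  s2:13  s3:13 — peak 13.
Total mechanic-shifts = 39 over 3 shifts ⇒ peak ≥ ⌈39/3⌉ = 13, so 13 is optimal.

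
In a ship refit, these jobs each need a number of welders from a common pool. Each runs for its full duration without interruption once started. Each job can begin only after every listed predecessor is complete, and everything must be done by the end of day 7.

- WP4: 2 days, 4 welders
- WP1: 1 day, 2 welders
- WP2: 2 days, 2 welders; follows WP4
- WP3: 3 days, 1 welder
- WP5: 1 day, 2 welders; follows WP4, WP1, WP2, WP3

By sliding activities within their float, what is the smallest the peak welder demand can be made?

4

Early-start (WP4@1, WP1@1, WP2@3, WP3@1, WP5@5) gives peak 7: d1:7  d2:5  d3:3  d4:2  d5:2  d6:0  d7:0.
Shift WP1→3, WP3→4, WP5→7.
Schedule WP4@1, WP1@3, WP2@3, WP3@4, WP5@7: d1:4  d2:4  d3:4  d4:3  d5:1  d6:1  d7:2 — peak 4.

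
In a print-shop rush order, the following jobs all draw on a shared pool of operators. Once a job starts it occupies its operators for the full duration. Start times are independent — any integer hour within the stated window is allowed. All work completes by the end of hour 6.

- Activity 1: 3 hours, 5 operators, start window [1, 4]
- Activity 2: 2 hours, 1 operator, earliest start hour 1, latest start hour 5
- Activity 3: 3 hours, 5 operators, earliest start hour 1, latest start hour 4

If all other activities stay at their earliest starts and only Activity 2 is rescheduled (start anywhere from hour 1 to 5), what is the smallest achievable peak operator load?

Activity 2@1: h1:11  h2:11  h3:10  h4:0  h5:0  h6:0 → peak 11
Activity 2@2: h1:10  h2:11  h3:11  h4:0  h5:0  h6:0 → peak 11
Activity 2@3: h1:10  h2:10  h3:11  h4:1  h5:0  h6:0 → peak 11
Activity 2@4: h1:10  h2:10  h3:10  h4:1  h5:1  h6:0 → peak 10
Activity 2@5: h1:10  h2:10  h3:10  h4:0  h5:1  h6:1 → peak 10
Best is Activity 2@4, peak 10.

10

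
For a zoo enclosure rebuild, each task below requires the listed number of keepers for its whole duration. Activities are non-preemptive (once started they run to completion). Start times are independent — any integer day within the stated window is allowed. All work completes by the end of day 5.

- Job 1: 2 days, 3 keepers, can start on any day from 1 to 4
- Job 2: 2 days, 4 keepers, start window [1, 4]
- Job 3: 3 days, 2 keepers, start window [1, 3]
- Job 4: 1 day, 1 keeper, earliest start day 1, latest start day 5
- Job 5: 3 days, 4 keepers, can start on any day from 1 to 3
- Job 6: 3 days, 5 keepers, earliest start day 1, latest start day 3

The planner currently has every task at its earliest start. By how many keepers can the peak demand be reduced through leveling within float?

8

Early-start peak: d1:19  d2:18  d3:11  d4:0  d5:0 ⇒ 19.
Leveled (Job 1@1, Job 2@1, Job 3@1, Job 4@1, Job 5@3, Job 6@3): d1:10  d2:9  d3:11  d4:9  d5:9 ⇒ 11.
Reduction 19 − 11 = 8.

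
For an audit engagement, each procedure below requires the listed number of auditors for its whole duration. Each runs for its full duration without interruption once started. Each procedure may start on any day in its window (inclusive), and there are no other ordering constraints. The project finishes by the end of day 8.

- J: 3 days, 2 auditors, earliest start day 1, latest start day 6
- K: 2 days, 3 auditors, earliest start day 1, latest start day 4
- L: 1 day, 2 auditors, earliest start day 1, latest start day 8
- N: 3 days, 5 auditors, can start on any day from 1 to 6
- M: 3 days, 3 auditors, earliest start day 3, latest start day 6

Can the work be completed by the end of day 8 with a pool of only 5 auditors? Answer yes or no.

Schedule J@1, K@1, L@4, N@6, M@3: d1:5  d2:5  d3:5  d4:5  d5:3  d6:5  d7:5  d8:5 — peak 5 ≤ 5.

yes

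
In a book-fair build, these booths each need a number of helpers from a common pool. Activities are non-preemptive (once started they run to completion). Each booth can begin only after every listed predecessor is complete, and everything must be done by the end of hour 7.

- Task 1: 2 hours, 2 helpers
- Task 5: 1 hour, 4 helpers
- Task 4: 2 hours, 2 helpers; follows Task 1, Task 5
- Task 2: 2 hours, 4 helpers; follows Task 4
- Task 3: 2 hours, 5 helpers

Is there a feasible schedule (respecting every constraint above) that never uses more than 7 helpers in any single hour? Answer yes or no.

yes

Schedule Task 1@1, Task 5@1, Task 4@3, Task 2@5, Task 3@2: h1:6  h2:7  h3:7  h4:2  h5:4  h6:4  h7:0 — peak 7 ≤ 7.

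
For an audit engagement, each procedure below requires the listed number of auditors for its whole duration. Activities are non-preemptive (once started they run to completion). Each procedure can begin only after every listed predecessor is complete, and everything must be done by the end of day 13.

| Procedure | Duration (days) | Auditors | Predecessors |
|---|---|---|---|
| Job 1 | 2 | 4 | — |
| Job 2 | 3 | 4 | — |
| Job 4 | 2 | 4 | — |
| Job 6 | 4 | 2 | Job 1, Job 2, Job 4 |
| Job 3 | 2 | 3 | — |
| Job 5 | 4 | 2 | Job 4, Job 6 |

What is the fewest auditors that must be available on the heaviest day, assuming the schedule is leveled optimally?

8

Early-start (Job 1@1, Job 2@1, Job 4@1, Job 6@4, Job 3@1, Job 5@8) gives peak 15: d1:15  d2:15  d3:4  d4:2  d5:2  d6:2  d7:2  d8:2  d9:2  d10:2  d11:2  d12:0  d13:0.
Shift Job 4→3, Job 6→5, Job 3→4, Job 5→9.
Schedule Job 1@1, Job 2@1, Job 4@3, Job 6@5, Job 3@4, Job 5@9: d1:8  d2:8  d3:8  d4:7  d5:5  d6:2  d7:2  d8:2  d9:2  d10:2  d11:2  d12:2  d13:0 — peak 8.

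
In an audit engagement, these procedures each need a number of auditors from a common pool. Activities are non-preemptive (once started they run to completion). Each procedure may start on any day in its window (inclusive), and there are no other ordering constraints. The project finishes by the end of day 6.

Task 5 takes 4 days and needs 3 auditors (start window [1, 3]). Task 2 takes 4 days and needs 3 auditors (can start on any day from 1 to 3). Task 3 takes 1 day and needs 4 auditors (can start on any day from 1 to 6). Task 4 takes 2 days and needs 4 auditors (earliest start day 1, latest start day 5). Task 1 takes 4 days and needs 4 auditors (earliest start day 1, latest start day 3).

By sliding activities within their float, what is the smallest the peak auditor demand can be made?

10

Early-start (Task 5@1, Task 2@1, Task 3@1, Task 4@1, Task 1@1) gives peak 18: d1:18  d2:14  d3:10  d4:10  d5:0  d6:0.
Shift Task 4→5, Task 1→2.
Schedule Task 5@1, Task 2@1, Task 3@1, Task 4@5, Task 1@2: d1:10  d2:10  d3:10  d4:10  d5:8  d6:4 — peak 10.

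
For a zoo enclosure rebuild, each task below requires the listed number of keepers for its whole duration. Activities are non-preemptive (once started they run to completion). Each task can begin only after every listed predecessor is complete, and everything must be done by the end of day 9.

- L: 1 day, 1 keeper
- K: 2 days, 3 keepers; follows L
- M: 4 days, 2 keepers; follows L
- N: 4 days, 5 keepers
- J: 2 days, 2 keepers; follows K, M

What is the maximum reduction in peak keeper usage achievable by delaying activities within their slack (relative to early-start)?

3

Early-start peak: d1:6  d2:10  d3:10  d4:7  d5:2  d6:2  d7:2  d8:0  d9:0 ⇒ 10.
Leveled (L@1, K@2, M@2, N@4, J@6): d1:1  d2:5  d3:5  d4:7  d5:7  d6:7  d7:7  d8:0  d9:0 ⇒ 7.
Reduction 10 − 7 = 3.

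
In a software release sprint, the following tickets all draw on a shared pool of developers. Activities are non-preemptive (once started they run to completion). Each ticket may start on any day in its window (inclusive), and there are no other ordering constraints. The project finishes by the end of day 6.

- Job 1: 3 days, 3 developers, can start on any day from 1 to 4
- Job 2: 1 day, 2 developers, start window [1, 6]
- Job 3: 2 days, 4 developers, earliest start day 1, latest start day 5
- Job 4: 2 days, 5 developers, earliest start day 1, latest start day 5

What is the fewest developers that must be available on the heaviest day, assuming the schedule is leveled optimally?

Early-start (Job 1@1, Job 2@1, Job 3@1, Job 4@1) gives peak 14: d1:14  d2:12  d3:3  d4:0  d5:0  d6:0.
Shift Job 3→2, Job 4→4.
Schedule Job 1@1, Job 2@1, Job 3@2, Job 4@4: d1:5  d2:7  d3:7  d4:5  d5:5  d6:0 — peak 7.

7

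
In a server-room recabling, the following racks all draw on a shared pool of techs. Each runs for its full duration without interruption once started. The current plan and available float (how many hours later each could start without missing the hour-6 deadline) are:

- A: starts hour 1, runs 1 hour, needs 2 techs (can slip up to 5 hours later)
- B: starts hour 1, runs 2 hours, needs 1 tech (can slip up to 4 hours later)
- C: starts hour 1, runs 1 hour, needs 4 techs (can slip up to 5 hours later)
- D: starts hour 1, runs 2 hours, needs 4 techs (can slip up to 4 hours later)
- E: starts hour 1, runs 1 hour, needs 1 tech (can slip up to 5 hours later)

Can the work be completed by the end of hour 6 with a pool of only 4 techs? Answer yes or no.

Schedule A@1, B@1, C@3, D@4, E@1: h1:4  h2:1  h3:4  h4:4  h5:4  h6:0 — peak 4 ≤ 4.

yes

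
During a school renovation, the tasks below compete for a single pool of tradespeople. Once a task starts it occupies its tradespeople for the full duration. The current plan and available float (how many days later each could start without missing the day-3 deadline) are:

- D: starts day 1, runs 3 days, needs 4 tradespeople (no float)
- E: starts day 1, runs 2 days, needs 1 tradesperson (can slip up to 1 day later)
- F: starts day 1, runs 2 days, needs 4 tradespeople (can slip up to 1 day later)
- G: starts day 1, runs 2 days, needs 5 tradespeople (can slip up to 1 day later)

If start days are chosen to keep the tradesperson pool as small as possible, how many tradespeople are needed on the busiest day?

Schedule D@1, E@1, F@1, G@1: d1:14  d2:14  d3:4 — peak 14.
No arrangement of the 8 feasible schedules does better.

14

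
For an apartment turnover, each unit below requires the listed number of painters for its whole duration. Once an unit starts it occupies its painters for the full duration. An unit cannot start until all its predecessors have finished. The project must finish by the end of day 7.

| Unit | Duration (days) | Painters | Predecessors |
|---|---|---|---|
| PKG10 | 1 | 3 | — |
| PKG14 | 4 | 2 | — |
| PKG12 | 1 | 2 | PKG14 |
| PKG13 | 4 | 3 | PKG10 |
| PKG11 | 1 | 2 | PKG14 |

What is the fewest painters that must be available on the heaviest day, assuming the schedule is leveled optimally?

Early-start (PKG10@1, PKG14@1, PKG12@5, PKG13@2, PKG11@5) gives peak 7: d1:5  d2:5  d3:5  d4:5  d5:7  d6:0  d7:0.
Shift PKG11→6.
Schedule PKG10@1, PKG14@1, PKG12@5, PKG13@2, PKG11@6: d1:5  d2:5  d3:5  d4:5  d5:5  d6:2  d7:0 — peak 5.

5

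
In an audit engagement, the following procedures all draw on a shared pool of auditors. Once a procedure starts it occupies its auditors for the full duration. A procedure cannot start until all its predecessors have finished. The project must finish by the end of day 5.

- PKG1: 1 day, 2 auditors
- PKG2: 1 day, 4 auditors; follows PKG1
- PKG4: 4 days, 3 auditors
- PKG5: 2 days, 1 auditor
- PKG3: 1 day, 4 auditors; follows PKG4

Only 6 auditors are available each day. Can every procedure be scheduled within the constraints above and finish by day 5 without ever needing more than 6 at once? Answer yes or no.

The minimum achievable peak is 7; 6 < 7, so no feasible schedule stays within the cap.

no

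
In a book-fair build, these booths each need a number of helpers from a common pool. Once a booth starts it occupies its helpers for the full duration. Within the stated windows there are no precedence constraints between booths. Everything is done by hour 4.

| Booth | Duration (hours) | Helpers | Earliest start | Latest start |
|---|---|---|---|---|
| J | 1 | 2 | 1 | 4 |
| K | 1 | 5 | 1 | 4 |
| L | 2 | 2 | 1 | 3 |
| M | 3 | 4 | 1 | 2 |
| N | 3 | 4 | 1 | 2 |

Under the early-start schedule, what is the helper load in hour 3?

At early start, hour 3 has: M, N.
Demand: 4 + 4 = 8.

8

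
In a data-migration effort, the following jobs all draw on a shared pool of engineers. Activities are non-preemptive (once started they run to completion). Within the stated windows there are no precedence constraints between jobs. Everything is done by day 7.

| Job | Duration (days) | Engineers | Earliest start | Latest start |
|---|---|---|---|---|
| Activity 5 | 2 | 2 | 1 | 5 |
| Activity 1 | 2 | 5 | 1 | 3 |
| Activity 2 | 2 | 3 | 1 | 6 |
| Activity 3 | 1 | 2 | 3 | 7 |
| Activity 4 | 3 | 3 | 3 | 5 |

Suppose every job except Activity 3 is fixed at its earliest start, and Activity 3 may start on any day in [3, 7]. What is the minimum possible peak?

Activity 3@3: d1:10  d2:10  d3:5  d4:3  d5:3  d6:0  d7:0 → peak 10
Activity 3@4: d1:10  d2:10  d3:3  d4:5  d5:3  d6:0  d7:0 → peak 10
Activity 3@5: d1:10  d2:10  d3:3  d4:3  d5:5  d6:0  d7:0 → peak 10
Activity 3@6: d1:10  d2:10  d3:3  d4:3  d5:3  d6:2  d7:0 → peak 10
Activity 3@7: d1:10  d2:10  d3:3  d4:3  d5:3  d6:0  d7:2 → peak 10
Best is Activity 3@3, peak 10.

10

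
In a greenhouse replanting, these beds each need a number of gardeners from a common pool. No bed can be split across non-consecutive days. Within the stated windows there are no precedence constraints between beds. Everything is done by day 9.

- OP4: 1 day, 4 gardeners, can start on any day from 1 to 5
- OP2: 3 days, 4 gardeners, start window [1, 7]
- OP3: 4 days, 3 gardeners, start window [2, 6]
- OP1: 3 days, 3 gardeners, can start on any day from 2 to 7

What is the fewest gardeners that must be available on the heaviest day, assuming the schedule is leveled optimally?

Early-start (OP4@1, OP2@1, OP3@2, OP1@2) gives peak 10: d1:8  d2:10  d3:10  d4:6  d5:3  d6:0  d7:0  d8:0  d9:0.
Shift OP2→2, OP3→5, OP1→5.
Schedule OP4@1, OP2@2, OP3@5, OP1@5: d1:4  d2:4  d3:4  d4:4  d5:6  d6:6  d7:6  d8:3  d9:0 — peak 6.

6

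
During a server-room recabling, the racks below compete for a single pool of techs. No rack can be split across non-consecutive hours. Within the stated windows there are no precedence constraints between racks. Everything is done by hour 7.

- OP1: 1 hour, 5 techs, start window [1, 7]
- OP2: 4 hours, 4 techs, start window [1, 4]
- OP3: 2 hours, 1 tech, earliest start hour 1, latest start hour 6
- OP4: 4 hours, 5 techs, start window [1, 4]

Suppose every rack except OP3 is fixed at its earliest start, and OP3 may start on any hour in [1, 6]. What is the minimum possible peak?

14

OP3@1: h1:15  h2:10  h3:9  h4:9  h5:0  h6:0  h7:0 → peak 15
OP3@2: h1:14  h2:10  h3:10  h4:9  h5:0  h6:0  h7:0 → peak 14
OP3@3: h1:14  h2:9  h3:10  h4:10  h5:0  h6:0  h7:0 → peak 14
OP3@4: h1:14  h2:9  h3:9  h4:10  h5:1  h6:0  h7:0 → peak 14
OP3@5: h1:14  h2:9  h3:9  h4:9  h5:1  h6:1  h7:0 → peak 14
OP3@6: h1:14  h2:9  h3:9  h4:9  h5:0  h6:1  h7:1 → peak 14
Best is OP3@2, peak 14.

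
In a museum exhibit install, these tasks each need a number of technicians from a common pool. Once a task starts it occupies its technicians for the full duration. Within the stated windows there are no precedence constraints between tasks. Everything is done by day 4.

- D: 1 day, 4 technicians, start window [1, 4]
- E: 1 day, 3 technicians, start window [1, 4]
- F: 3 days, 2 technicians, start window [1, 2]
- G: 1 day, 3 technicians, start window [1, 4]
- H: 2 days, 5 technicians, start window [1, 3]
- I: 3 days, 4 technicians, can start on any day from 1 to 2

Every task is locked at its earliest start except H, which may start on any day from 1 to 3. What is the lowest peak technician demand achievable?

H@1: d1:21  d2:11  d3:6  d4:0 → peak 21
H@2: d1:16  d2:11  d3:11  d4:0 → peak 16
H@3: d1:16  d2:6  d3:11  d4:5 → peak 16
Best is H@2, peak 16.

16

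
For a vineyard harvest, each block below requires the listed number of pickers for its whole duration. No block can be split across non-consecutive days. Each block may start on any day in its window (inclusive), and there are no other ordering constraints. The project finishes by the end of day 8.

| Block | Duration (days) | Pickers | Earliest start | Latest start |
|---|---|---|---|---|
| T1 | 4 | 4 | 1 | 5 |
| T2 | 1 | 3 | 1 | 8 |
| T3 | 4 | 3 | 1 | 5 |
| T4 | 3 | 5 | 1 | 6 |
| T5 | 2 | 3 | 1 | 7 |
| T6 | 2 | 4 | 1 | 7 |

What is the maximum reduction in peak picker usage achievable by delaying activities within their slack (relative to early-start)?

14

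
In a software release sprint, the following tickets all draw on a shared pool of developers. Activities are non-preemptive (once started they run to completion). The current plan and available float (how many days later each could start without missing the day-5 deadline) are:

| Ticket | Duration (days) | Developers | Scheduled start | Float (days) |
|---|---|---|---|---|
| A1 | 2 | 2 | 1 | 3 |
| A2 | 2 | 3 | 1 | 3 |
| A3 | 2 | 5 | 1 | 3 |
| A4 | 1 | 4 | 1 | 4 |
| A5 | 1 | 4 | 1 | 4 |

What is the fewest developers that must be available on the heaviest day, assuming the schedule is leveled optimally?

Early-start (A1@1, A2@1, A3@1, A4@1, A5@1) gives peak 18: d1:18  d2:10  d3:0  d4:0  d5:0.
Shift A2→2, A3→4, A5→3.
Schedule A1@1, A2@2, A3@4, A4@1, A5@3: d1:6  d2:5  d3:7  d4:5  d5:5 — peak 7.

7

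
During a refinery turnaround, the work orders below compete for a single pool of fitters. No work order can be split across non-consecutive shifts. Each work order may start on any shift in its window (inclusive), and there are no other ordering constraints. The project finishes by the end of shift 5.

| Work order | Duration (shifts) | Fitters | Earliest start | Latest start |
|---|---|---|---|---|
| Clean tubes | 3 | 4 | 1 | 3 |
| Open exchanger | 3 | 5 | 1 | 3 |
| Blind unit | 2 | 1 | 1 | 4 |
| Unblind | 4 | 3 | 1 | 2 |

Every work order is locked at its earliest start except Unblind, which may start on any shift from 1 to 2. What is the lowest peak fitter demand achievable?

Unblind@1: s1:13  s2:13  s3:12  s4:3  s5:0 → peak 13
Unblind@2: s1:10  s2:13  s3:12  s4:3  s5:3 → peak 13
Best is Unblind@1, peak 13.

13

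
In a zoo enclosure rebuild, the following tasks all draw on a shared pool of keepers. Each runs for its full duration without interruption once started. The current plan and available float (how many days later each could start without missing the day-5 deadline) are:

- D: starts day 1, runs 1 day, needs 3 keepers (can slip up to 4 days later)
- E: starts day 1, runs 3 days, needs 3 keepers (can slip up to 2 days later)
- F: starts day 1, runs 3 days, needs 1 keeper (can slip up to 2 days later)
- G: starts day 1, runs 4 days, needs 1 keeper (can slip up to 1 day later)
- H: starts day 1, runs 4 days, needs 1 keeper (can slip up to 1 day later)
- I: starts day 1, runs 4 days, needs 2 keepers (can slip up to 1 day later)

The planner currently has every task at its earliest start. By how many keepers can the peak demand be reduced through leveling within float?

3

Early-start peak: d1:11  d2:8  d3:8  d4:4  d5:0 ⇒ 11.
Leveled (D@1, E@1, F@1, G@1, H@2, I@2): d1:8  d2:8  d3:8  d4:4  d5:3 ⇒ 8.
Reduction 11 − 8 = 3.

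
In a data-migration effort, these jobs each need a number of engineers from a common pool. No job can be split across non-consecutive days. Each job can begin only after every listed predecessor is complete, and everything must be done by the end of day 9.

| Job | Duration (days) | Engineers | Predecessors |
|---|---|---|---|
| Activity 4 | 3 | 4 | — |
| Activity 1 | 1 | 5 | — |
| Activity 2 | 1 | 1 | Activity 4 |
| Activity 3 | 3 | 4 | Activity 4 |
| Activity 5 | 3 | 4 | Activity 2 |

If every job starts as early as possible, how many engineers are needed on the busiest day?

Early-start schedule: Activity 4@1, Activity 1@1, Activity 2@4, Activity 3@4, Activity 5@5.
Load per day: day 1: 9, day 2: 4, day 3: 4, day 4: 5, day 5: 8, day 6: 8, day 7: 4, day 8: 0, day 9: 0.
Peak is 9.

9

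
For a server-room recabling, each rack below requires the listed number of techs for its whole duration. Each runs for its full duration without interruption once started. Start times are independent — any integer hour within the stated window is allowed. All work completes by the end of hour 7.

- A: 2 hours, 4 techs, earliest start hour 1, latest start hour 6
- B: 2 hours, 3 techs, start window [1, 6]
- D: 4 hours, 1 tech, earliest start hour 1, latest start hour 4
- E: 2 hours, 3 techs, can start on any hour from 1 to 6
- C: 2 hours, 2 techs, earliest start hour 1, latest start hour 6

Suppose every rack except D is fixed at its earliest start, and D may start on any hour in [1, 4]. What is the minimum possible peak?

D@1: h1:13  h2:13  h3:1  h4:1  h5:0  h6:0  h7:0 → peak 13
D@2: h1:12  h2:13  h3:1  h4:1  h5:1  h6:0  h7:0 → peak 13
D@3: h1:12  h2:12  h3:1  h4:1  h5:1  h6:1  h7:0 → peak 12
D@4: h1:12  h2:12  h3:0  h4:1  h5:1  h6:1  h7:1 → peak 12
Best is D@3, peak 12.

12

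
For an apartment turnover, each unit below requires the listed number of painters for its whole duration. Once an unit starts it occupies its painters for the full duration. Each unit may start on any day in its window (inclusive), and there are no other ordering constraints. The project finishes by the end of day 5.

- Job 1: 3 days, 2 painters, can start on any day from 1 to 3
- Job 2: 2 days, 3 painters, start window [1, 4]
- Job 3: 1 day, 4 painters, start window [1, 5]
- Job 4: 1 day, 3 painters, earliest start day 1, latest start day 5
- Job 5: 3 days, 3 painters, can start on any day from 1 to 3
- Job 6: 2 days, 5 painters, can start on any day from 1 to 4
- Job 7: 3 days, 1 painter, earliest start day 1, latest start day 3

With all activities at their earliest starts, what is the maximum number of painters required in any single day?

Early-start schedule: Job 1@1, Job 2@1, Job 3@1, Job 4@1, Job 5@1, Job 6@1, Job 7@1.
Load per day: day 1: 21, day 2: 14, day 3: 6, day 4: 0, day 5: 0.
Peak is 21.

21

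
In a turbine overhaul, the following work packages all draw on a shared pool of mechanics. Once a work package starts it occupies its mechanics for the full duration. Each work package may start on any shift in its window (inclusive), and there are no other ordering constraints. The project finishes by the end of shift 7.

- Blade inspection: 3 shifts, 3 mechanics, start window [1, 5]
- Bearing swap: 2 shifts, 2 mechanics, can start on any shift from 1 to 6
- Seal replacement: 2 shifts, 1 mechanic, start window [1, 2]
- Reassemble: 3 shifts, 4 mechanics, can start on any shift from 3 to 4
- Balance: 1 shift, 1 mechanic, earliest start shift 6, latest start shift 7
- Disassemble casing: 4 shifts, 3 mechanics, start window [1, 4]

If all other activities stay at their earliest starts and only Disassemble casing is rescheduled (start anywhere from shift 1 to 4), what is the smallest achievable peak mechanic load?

Disassemble casing@1: s1:9  s2:9  s3:10  s4:7  s5:4  s6:1  s7:0 → peak 10
Disassemble casing@2: s1:6  s2:9  s3:10  s4:7  s5:7  s6:1  s7:0 → peak 10
Disassemble casing@3: s1:6  s2:6  s3:10  s4:7  s5:7  s6:4  s7:0 → peak 10
Disassemble casing@4: s1:6  s2:6  s3:7  s4:7  s5:7  s6:4  s7:3 → peak 7
Best is Disassemble casing@4, peak 7.

7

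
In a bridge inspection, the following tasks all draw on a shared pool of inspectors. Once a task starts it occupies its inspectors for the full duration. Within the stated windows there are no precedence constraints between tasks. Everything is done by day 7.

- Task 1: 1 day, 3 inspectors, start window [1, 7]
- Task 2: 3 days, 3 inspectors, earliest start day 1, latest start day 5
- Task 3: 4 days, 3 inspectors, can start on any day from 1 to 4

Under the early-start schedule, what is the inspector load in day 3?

6

At early start, day 3 has: Task 2, Task 3.
Demand: 3 + 3 = 6.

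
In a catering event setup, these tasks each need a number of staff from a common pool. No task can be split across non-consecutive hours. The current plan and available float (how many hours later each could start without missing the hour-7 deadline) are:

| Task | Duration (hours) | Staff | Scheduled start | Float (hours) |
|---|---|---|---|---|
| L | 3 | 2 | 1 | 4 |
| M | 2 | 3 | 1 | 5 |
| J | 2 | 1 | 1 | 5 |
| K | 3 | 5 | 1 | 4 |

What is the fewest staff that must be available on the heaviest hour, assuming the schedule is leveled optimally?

5

Early-start (L@1, M@1, J@1, K@1) gives peak 11: h1:11  h2:11  h3:7  h4:0  h5:0  h6:0  h7:0.
Shift J→3, K→5.
Schedule L@1, M@1, J@3, K@5: h1:5  h2:5  h3:3  h4:1  h5:5  h6:5  h7:5 — peak 5.
Total staffer-hours = 29 over 7 hours ⇒ peak ≥ ⌈29/7⌉ = 5, so 5 is optimal.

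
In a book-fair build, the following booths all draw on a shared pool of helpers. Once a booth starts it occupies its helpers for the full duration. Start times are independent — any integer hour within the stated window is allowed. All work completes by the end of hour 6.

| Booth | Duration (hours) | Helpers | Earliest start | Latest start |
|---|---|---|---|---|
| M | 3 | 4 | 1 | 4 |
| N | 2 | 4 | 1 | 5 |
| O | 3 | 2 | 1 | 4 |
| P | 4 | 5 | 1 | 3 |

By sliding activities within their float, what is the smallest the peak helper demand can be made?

9

Early-start (M@1, N@1, O@1, P@1) gives peak 15: h1:15  h2:15  h3:11  h4:5  h5:0  h6:0.
Shift O→4, P→3.
Schedule M@1, N@1, O@4, P@3: h1:8  h2:8  h3:9  h4:7  h5:7  h6:7 — peak 9.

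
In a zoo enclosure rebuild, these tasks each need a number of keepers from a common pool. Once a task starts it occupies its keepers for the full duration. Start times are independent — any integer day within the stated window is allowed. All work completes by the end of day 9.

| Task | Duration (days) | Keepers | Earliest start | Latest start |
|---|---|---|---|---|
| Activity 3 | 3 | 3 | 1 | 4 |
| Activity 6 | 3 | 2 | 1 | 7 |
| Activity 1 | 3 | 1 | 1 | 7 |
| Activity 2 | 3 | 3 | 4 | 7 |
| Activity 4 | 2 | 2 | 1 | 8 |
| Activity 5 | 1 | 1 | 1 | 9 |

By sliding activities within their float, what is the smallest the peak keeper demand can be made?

4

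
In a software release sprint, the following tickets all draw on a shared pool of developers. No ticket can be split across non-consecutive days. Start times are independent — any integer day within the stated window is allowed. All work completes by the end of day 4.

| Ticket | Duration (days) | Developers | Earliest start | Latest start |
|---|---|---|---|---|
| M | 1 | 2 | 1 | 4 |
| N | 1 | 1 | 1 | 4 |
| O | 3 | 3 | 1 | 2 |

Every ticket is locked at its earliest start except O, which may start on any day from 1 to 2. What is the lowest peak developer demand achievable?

O@1: d1:6  d2:3  d3:3  d4:0 → peak 6
O@2: d1:3  d2:3  d3:3  d4:3 → peak 3
Best is O@2, peak 3.

3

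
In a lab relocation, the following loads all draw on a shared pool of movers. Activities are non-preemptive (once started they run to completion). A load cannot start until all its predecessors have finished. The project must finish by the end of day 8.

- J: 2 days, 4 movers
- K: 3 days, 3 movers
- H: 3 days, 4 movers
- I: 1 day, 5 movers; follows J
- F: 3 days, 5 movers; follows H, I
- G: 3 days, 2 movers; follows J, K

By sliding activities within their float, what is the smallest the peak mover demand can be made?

8

Early-start (J@1, K@1, H@1, I@3, F@4, G@4) gives peak 12: d1:11  d2:11  d3:12  d4:7  d5:7  d6:7  d7:0  d8:0.
Shift K→3, I→4, F→5, G→6.
Schedule J@1, K@3, H@1, I@4, F@5, G@6: d1:8  d2:8  d3:7  d4:8  d5:8  d6:7  d7:7  d8:2 — peak 8.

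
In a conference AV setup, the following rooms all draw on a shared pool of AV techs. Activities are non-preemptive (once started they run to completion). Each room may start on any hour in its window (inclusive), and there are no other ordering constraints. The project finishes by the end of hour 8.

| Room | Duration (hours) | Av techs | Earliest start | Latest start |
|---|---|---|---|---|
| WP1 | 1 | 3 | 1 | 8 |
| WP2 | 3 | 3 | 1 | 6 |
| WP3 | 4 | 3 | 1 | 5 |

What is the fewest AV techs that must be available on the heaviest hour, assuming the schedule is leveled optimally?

Early-start (WP1@1, WP2@1, WP3@1) gives peak 9: h1:9  h2:6  h3:6  h4:3  h5:0  h6:0  h7:0  h8:0.
Shift WP2→2, WP3→5.
Schedule WP1@1, WP2@2, WP3@5: h1:3  h2:3  h3:3  h4:3  h5:3  h6:3  h7:3  h8:3 — peak 3.
Total AV tech-hours = 24 over 8 hours ⇒ peak ≥ ⌈24/8⌉ = 3, so 3 is optimal.

3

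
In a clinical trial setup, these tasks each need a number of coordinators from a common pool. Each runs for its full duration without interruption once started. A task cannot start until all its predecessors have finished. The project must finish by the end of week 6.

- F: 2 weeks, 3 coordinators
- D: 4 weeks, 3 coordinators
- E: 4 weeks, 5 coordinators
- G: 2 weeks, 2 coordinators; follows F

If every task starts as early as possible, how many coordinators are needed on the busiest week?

11

Early-start schedule: F@1, D@1, E@1, G@3.
Load per week: week 1: 11, week 2: 11, week 3: 10, week 4: 10, week 5: 0, week 6: 0.
Peak is 11.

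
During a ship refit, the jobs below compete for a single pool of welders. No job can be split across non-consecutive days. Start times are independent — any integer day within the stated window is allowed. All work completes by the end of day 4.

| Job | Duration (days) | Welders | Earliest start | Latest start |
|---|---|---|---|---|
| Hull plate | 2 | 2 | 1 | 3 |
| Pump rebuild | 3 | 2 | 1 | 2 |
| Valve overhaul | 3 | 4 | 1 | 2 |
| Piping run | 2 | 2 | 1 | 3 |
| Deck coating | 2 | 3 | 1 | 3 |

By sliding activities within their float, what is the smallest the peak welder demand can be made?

Early-start (Hull plate@1, Pump rebuild@1, Valve overhaul@1, Piping run@1, Deck coating@1) gives peak 13: d1:13  d2:13  d3:6  d4:0.
Shift Deck coating→3.
Schedule Hull plate@1, Pump rebuild@1, Valve overhaul@1, Piping run@1, Deck coating@3: d1:10  d2:10  d3:9  d4:3 — peak 10.

10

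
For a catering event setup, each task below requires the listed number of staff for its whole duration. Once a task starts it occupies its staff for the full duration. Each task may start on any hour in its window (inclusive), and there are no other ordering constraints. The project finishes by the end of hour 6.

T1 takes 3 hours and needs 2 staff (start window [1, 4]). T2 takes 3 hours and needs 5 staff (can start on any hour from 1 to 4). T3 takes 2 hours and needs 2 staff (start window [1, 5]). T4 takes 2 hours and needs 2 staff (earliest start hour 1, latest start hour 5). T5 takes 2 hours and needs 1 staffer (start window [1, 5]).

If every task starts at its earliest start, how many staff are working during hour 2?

At early start, hour 2 has: T1, T2, T3, T4, T5.
Demand: 2 + 5 + 2 + 2 + 1 = 12.

12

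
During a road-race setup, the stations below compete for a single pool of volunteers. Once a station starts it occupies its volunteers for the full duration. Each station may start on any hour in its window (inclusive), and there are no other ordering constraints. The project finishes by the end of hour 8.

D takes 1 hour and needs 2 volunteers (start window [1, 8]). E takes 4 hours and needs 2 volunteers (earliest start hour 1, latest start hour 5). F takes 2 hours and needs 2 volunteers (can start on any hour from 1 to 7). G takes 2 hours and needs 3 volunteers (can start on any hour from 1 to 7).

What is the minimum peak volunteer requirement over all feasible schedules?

Early-start (D@1, E@1, F@1, G@1) gives peak 9: h1:9  h2:7  h3:2  h4:2  h5:0  h6:0  h7:0  h8:0.
Shift F→2, G→5.
Schedule D@1, E@1, F@2, G@5: h1:4  h2:4  h3:4  h4:2  h5:3  h6:3  h7:0  h8:0 — peak 4.

4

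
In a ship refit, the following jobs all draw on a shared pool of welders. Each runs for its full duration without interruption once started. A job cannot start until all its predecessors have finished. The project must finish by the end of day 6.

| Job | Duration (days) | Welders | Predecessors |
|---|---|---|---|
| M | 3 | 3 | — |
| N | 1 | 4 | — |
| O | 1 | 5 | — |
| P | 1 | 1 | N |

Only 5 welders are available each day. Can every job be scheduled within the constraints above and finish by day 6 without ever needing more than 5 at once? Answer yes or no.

yes

Schedule M@1, N@4, O@5, P@6: d1:3  d2:3  d3:3  d4:4  d5:5  d6:1 — peak 5 ≤ 5.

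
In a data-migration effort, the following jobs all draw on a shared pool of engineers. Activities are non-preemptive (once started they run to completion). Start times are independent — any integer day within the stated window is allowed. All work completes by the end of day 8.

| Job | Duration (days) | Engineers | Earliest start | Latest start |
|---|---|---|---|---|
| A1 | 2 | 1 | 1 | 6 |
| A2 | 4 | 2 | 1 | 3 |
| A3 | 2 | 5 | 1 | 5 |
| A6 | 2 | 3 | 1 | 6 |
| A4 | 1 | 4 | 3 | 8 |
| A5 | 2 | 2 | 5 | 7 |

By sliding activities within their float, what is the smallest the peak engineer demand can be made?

5

Early-start (A1@1, A2@1, A3@1, A6@1, A4@3, A5@5) gives peak 11: d1:11  d2:11  d3:6  d4:2  d5:2  d6:2  d7:0  d8:0.
Shift A1→5, A2→3, A6→3, A4→7.
Schedule A1@5, A2@3, A3@1, A6@3, A4@7, A5@5: d1:5  d2:5  d3:5  d4:5  d5:5  d6:5  d7:4  d8:0 — peak 5.
Total engineer-days = 34 over 8 days ⇒ peak ≥ ⌈34/8⌉ = 5, so 5 is optimal.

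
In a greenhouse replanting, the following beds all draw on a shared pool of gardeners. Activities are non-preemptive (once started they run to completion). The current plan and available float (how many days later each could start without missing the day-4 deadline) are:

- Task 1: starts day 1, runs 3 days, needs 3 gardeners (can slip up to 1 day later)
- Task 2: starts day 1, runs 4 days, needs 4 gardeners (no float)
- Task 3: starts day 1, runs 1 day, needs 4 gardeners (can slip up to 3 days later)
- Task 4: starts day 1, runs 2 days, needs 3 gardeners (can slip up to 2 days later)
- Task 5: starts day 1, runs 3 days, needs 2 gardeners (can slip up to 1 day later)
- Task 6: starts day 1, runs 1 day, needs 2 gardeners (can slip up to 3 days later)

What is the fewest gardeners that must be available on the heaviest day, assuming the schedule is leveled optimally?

Early-start (Task 1@1, Task 2@1, Task 3@1, Task 4@1, Task 5@1, Task 6@1) gives peak 18: d1:18  d2:12  d3:9  d4:4.
Shift Task 4→2, Task 5→2, Task 6→4.
Schedule Task 1@1, Task 2@1, Task 3@1, Task 4@2, Task 5@2, Task 6@4: d1:11  d2:12  d3:12  d4:8 — peak 12.

12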